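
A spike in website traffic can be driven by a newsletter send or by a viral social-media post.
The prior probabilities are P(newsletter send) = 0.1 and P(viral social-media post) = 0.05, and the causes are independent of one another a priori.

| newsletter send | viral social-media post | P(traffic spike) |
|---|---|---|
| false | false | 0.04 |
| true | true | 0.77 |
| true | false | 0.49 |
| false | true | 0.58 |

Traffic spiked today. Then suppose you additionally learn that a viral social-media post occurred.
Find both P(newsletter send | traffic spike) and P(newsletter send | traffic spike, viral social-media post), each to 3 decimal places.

P(traffic spike) = 0.04*0.9*0.95 + 0.58*0.9*0.05 + 0.49*0.1*0.95 + 0.77*0.1*0.05 = 0.034200 + 0.026100 + 0.046550 + 0.003850 = 0.110700
Restricting to configurations with newsletter send present: 0.046550 + 0.003850 = 0.050400.
Hence the posterior is 0.050400/0.110700 ≈ 0.455.

With the extra evidence:
Enumerate both values of newsletter send and weight by the priors:
  P(traffic spike | viral social-media post) = 0.58*0.9 + 0.77*0.1
        = 0.522000 + 0.077000 = 0.599000
The terms with newsletter send present sum to 0.077000, so
  P(newsletter send | traffic spike, viral social-media post) = 0.077000 / 0.599000 ≈ 0.129

P(newsletter send | traffic spike) ≈ 0.455; P(newsletter send | traffic spike, viral social-media post) ≈ 0.129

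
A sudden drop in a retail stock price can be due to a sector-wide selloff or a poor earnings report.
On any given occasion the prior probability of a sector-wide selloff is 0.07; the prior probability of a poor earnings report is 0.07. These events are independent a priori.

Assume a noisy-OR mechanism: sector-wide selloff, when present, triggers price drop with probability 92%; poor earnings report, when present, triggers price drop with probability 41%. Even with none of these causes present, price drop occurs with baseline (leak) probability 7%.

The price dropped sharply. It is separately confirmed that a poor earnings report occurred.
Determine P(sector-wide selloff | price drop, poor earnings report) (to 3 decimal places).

P(sector-wide selloff | price drop, poor earnings report) ≈ 0.138

Under noisy-OR, P(price drop | causes) = 1 − (1−0.07)·∏(1−qᵢ) over the active causes.
Sum P(price drop|·) weighted by the priors over both values of sector-wide selloff:
  P(price drop | poor earnings report) = 0.4513×0.93 + 0.956104×0.07
        = 0.419709 + 0.066927 = 0.486636
The terms with sector-wide selloff present sum to 0.066927, so
  P(sector-wide selloff | price drop, poor earnings report) = 0.066927 / 0.486636 ≈ 0.138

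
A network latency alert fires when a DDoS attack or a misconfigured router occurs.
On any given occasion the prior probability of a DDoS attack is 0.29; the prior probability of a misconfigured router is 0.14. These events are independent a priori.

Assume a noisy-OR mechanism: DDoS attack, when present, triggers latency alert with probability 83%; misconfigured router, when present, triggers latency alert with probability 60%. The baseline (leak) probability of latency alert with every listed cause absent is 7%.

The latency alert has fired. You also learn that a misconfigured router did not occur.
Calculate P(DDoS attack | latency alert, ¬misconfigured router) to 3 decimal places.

Under noisy-OR, P(latency alert | causes) = 1 − (1−0.07)·∏(1−qᵢ) over the active causes.
P(latency alert | ¬misconfigured router) = 0.07·0.71 + 0.8419·0.29 = 0.049700 + 0.244151 = 0.293851
The DDoS attack-present share is 0.8419·0.29 = 0.244151.
So P(DDoS attack | latency alert, ¬misconfigured router) = 0.244151/0.293851 ≈ 0.831.

P(DDoS attack | latency alert, ¬misconfigured router) ≈ 0.831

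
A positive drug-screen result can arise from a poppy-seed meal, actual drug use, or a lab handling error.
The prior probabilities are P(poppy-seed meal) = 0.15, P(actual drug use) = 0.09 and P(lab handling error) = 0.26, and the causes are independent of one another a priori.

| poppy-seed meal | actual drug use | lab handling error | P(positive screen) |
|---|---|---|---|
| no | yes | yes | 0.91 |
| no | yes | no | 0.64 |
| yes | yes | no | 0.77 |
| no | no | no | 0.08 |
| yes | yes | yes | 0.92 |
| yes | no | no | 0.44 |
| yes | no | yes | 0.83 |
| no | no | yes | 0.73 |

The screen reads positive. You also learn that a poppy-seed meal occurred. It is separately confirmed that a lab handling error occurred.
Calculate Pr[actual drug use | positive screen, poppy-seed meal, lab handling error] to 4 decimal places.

Pr[actual drug use | positive screen, poppy-seed meal, lab handling error] ≈ 0.0988

Sum P(positive screen|·) weighted by the priors over both values of actual drug use:
  P(positive screen | poppy-seed meal, lab handling error) = 0.83·0.91 + 0.92·0.09
        = 0.755300 + 0.082800 = 0.838100
Keeping only the actual drug use-present terms gives 0.082800, so
  P(actual drug use | positive screen, poppy-seed meal, lab handling error) = 0.082800 / 0.838100 ≈ 0.0988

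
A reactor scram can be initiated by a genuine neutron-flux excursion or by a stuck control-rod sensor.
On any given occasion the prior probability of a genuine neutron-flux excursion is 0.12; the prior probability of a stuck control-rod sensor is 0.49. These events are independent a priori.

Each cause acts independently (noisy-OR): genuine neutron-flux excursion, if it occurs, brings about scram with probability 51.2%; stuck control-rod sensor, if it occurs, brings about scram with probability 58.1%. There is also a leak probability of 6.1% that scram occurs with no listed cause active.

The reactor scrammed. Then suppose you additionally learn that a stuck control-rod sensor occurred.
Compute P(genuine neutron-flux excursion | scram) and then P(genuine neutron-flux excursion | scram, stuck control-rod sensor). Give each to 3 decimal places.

Under noisy-OR, P(scram | causes) = 1 − (1−0.061)·∏(1−qᵢ) over the active causes.
Numerator (weight on configurations with genuine neutron-flux excursion): 0.033156 + 0.047510 = 0.080666
Normalizer over all consistent configurations: 0.061*0.88*0.51 + 0.606559*0.88*0.49 + 0.541768*0.12*0.51 + 0.808001*0.12*0.49 = 0.369591
P(genuine neutron-flux excursion | scram) = 0.080666/0.369591 ≈ 0.218

Now condition on the additional information:
By total probability over both values of genuine neutron-flux excursion:
  P(scram | stuck control-rod sensor) = 0.606559*0.88 + 0.808001*0.12
        = 0.533772 + 0.096960 = 0.630732
Configurations with genuine neutron-flux excursion contribute 0.096960, so
  P(genuine neutron-flux excursion | scram, stuck control-rod sensor) = 0.096960 / 0.630732 ≈ 0.154
The drop from 0.218 to 0.154 is the explaining-away (discounting) effect.

P(genuine neutron-flux excursion | scram) ≈ 0.218; P(genuine neutron-flux excursion | scram, stuck control-rod sensor) ≈ 0.154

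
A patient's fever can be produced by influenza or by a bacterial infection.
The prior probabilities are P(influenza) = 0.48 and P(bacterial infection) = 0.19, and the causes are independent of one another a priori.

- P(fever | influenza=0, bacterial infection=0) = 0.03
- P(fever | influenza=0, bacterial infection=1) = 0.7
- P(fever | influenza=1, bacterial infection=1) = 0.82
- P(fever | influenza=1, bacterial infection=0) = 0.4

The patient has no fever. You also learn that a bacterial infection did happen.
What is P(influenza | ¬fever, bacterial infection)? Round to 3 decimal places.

Sum P(¬fever|·) weighted by the priors over both values of influenza:
  P(¬fever | bacterial infection) = 0.3×0.52 + 0.18×0.48
        = 0.156000 + 0.086400 = 0.242400
Configurations with influenza contribute 0.086400, so
  P(influenza | ¬fever, bacterial infection) = 0.086400 / 0.242400 ≈ 0.356

P(influenza | ¬fever, bacterial infection) ≈ 0.356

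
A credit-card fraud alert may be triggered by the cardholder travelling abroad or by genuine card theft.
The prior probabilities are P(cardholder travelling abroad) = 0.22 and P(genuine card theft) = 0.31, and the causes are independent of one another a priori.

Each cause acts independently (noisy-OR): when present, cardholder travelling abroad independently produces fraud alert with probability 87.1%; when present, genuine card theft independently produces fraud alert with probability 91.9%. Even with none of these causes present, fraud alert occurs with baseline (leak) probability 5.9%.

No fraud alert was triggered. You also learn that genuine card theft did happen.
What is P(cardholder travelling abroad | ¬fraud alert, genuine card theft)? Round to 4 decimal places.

Under noisy-OR, P(fraud alert | causes) = 1 − (1−0.059)·∏(1−qᵢ) over the active causes.
Sum P(¬fraud alert|·) weighted by the priors over both values of cardholder travelling abroad:
  P(¬fraud alert | genuine card theft) = 0.076221*0.78 + 0.009833*0.22
        = 0.059452 + 0.002163 = 0.061615
Keeping only the cardholder travelling abroad-present terms gives 0.002163, so
  P(cardholder travelling abroad | ¬fraud alert, genuine card theft) = 0.002163 / 0.061615 ≈ 0.0351

P(cardholder travelling abroad | ¬fraud alert, genuine card theft) ≈ 0.0351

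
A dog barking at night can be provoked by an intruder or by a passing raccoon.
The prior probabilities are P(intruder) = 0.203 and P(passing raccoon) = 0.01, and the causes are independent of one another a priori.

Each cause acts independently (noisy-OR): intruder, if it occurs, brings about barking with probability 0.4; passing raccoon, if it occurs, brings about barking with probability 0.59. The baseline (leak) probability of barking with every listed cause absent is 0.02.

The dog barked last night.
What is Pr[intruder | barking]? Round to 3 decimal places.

Pr[intruder | barking] ≈ 0.804

Under noisy-OR, P(barking | causes) = 1 − (1−0.02)·∏(1−qᵢ) over the active causes.
By total probability over the 4 (intruder, passing raccoon) configurations:
  P(barking) = 0.02×0.797×0.99 + 0.5982×0.797×0.01 + 0.412×0.203×0.99 + 0.75892×0.203×0.01
        = 0.015781 + 0.004768 + 0.082800 + 0.001541 = 0.104890
The terms with intruder present sum to 0.084341, so
  P(intruder | barking) = 0.084341 / 0.104890 ≈ 0.804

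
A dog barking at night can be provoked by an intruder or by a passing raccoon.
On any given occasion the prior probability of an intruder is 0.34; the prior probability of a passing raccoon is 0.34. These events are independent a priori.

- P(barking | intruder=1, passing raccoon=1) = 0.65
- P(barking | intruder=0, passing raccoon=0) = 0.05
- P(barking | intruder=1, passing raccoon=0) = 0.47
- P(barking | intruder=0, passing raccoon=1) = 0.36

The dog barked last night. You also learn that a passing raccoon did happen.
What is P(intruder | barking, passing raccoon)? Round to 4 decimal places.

P(barking | passing raccoon) = 0.36·0.66 + 0.65·0.34 = 0.237600 + 0.221000 = 0.458600
Restricting to configurations with intruder present: 0.65·0.34 = 0.221000.
P(intruder | barking, passing raccoon) = 0.221000 / 0.458600 ≈ 0.4819

P(intruder | barking, passing raccoon) ≈ 0.4819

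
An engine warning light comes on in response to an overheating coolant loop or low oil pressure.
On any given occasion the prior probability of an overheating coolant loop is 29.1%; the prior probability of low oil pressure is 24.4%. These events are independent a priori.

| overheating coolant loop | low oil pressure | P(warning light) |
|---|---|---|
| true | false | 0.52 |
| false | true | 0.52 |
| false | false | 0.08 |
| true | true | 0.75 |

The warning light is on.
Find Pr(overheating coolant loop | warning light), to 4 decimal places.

P(warning light) = 0.08*0.709*0.756 + 0.52*0.709*0.244 + 0.52*0.291*0.756 + 0.75*0.291*0.244 = 0.042880 + 0.089958 + 0.114398 + 0.053253 = 0.300489
The overheating coolant loop-present share is 0.114398 + 0.053253 = 0.167651.
P(overheating coolant loop | warning light) = 0.167651 / 0.300489 ≈ 0.5579

Pr(overheating coolant loop | warning light) ≈ 0.5579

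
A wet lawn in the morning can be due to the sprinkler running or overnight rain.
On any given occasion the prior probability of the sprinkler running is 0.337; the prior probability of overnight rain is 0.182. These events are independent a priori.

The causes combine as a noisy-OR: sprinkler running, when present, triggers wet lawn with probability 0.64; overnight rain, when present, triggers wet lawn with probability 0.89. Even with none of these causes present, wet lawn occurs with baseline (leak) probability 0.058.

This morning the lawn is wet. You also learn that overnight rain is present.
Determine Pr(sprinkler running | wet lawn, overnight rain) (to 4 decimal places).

Under noisy-OR, P(wet lawn | causes) = 1 − (1−0.058)·∏(1−qᵢ) over the active causes.
P(wet lawn | overnight rain) = 0.89638*0.663 + 0.962697*0.337 = 0.594300 + 0.324429 = 0.918729
Restricting to configurations with sprinkler running present: 0.962697*0.337 = 0.324429.
So P(sprinkler running | wet lawn, overnight rain) = 0.324429/0.918729 ≈ 0.3531.

Pr(sprinkler running | wet lawn, overnight rain) ≈ 0.3531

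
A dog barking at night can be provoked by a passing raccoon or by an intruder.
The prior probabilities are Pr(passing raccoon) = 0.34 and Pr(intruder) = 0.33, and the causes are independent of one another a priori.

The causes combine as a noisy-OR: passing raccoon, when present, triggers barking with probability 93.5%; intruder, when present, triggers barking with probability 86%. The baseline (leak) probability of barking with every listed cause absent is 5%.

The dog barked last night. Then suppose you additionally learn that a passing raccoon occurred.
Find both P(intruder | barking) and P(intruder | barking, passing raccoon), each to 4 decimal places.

Under noisy-OR, P(barking | causes) = 1 − (1−0.05)·∏(1−qᵢ) over the active causes.
By total probability over the 4 (passing raccoon, intruder) configurations:
  P(barking) = 0.05*0.66*0.67 + 0.867*0.66*0.33 + 0.93825*0.34*0.67 + 0.991355*0.34*0.33
        = 0.022110 + 0.188833 + 0.213733 + 0.111230 = 0.535906
Keeping only the intruder-present terms gives 0.300063, so
  P(intruder | barking) = 0.300063 / 0.535906 ≈ 0.5599

Now also conditioning on passing raccoon=true:
Sum P(barking|·) weighted by the priors over both values of intruder:
  P(barking | passing raccoon) = 0.93825×0.67 + 0.991355×0.33
        = 0.628628 + 0.327147 = 0.955775
Keeping only the intruder-present terms gives 0.327147, so
  P(intruder | barking, passing raccoon) = 0.327147 / 0.955775 ≈ 0.3423

P(intruder | barking) ≈ 0.5599; P(intruder | barking, passing raccoon) ≈ 0.3423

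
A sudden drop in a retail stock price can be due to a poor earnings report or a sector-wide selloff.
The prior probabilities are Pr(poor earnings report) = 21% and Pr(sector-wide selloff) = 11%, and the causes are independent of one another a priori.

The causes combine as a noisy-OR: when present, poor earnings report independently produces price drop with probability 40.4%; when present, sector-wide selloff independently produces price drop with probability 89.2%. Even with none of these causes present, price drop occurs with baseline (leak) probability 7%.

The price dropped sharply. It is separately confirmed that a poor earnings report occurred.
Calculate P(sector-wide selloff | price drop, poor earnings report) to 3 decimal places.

P(sector-wide selloff | price drop, poor earnings report) ≈ 0.207

Under noisy-OR, P(price drop | causes) = 1 − (1−0.07)·∏(1−qᵢ) over the active causes.
By total probability over both values of sector-wide selloff:
  P(price drop | poor earnings report) = 0.44572×0.89 + 0.940138×0.11
        = 0.396691 + 0.103415 = 0.500106
The terms with sector-wide selloff present sum to 0.103415, so
  P(sector-wide selloff | price drop, poor earnings report) = 0.103415 / 0.500106 ≈ 0.207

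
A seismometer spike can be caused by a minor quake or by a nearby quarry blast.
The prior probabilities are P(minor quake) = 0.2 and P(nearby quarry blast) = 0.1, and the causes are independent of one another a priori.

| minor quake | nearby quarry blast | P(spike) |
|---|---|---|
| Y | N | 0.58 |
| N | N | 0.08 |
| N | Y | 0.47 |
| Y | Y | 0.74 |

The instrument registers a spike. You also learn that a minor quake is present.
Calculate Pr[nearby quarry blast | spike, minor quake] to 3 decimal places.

P(spike | minor quake) = 0.58·0.9 + 0.74·0.1 = 0.522000 + 0.074000 = 0.596000
The nearby quarry blast-present share is 0.74·0.1 = 0.074000.
Hence the posterior is 0.074000/0.596000 ≈ 0.124.

Pr[nearby quarry blast | spike, minor quake] ≈ 0.124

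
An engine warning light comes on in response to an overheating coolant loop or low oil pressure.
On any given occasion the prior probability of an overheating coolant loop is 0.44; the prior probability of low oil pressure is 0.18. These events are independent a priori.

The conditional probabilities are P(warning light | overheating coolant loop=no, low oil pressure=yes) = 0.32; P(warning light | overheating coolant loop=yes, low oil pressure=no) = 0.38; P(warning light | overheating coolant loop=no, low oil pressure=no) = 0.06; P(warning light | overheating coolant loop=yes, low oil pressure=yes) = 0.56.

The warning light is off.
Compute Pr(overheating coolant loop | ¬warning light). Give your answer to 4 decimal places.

By total probability over the 4 (overheating coolant loop, low oil pressure) configurations:
  P(¬warning light) = 0.94·0.56·0.82 + 0.68·0.56·0.18 + 0.62·0.44·0.82 + 0.44·0.44·0.18
        = 0.431648 + 0.068544 + 0.223696 + 0.034848 = 0.758736
The terms with overheating coolant loop present sum to 0.258544, so
  P(overheating coolant loop | ¬warning light) = 0.258544 / 0.758736 ≈ 0.3408

Pr(overheating coolant loop | ¬warning light) ≈ 0.3408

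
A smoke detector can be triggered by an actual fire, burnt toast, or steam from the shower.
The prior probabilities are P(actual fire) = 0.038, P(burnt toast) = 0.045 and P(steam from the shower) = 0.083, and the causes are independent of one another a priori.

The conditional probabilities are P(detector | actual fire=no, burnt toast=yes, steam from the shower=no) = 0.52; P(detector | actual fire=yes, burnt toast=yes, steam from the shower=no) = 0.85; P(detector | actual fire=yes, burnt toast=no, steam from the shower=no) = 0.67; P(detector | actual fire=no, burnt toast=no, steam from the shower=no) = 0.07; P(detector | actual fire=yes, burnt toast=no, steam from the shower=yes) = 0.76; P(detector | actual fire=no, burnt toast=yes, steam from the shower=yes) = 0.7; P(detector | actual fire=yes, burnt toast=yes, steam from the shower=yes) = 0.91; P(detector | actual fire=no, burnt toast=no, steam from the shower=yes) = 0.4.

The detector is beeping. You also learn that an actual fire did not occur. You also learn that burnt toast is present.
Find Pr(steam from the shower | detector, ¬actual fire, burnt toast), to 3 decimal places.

Enumerate both values of steam from the shower and weight by the priors:
  P(detector | ¬actual fire, burnt toast) = 0.52*0.917 + 0.7*0.083
        = 0.476840 + 0.058100 = 0.534940
Keeping only the steam from the shower-present terms gives 0.058100, so
  P(steam from the shower | detector, ¬actual fire, burnt toast) = 0.058100 / 0.534940 ≈ 0.109

Pr(steam from the shower | detector, ¬actual fire, burnt toast) ≈ 0.109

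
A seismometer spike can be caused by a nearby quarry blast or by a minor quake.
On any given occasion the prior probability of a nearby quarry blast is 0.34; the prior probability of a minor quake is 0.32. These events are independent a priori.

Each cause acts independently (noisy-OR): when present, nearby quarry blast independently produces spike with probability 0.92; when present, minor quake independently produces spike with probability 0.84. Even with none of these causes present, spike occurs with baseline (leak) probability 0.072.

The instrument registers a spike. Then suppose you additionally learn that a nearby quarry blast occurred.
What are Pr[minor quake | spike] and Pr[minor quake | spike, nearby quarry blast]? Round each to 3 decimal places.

Pr[minor quake | spike] ≈ 0.538; Pr[minor quake | spike, nearby quarry blast] ≈ 0.334

Under noisy-OR, P(spike | causes) = 1 − (1−0.072)·∏(1−qᵢ) over the active causes.
P(spike) = 0.072·0.66·0.68 + 0.85152·0.66·0.32 + 0.92576·0.34·0.68 + 0.988122·0.34·0.32 = 0.032314 + 0.179841 + 0.214036 + 0.107508 = 0.533699
Restricting to configurations with minor quake present: 0.179841 + 0.107508 = 0.287349.
So P(minor quake | spike) = 0.287349/0.533699 ≈ 0.538.

Now also conditioning on nearby quarry blast=true:
Enumerate both values of minor quake and weight by the priors:
  P(spike | nearby quarry blast) = 0.92576*0.68 + 0.988122*0.32
        = 0.629517 + 0.316199 = 0.945716
Configurations with minor quake contribute 0.316199, so
  P(minor quake | spike, nearby quarry blast) = 0.316199 / 0.945716 ≈ 0.334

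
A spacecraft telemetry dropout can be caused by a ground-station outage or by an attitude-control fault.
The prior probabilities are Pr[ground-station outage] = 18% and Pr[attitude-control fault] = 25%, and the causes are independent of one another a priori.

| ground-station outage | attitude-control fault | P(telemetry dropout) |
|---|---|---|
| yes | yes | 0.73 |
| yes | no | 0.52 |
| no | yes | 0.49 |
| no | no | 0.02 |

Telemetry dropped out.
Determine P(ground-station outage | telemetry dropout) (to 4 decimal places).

P(ground-station outage | telemetry dropout) ≈ 0.4775

For the numerator, keep only ground-station outage=true terms: 0.070200 + 0.032850 = 0.103050
Normalizer over all consistent configurations: 0.02×0.82×0.75 + 0.49×0.82×0.25 + 0.52×0.18×0.75 + 0.73×0.18×0.25 = 0.215800
P(ground-station outage | telemetry dropout) = 0.103050/0.215800 ≈ 0.4775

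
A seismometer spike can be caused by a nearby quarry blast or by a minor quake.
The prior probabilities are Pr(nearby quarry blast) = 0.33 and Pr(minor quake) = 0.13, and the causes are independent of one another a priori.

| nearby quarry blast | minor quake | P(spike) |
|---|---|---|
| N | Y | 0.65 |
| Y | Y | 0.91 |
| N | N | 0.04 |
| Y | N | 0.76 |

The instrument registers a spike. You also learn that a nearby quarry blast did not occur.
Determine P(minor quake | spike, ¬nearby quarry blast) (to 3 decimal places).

P(minor quake | spike, ¬nearby quarry blast) ≈ 0.708

For the numerator, keep only minor quake=true terms: 0.65*0.13 = 0.084500
The normalizing constant is 0.04*0.87 + 0.65*0.13 = 0.119300
Posterior = 0.084500 / 0.119300 ≈ 0.708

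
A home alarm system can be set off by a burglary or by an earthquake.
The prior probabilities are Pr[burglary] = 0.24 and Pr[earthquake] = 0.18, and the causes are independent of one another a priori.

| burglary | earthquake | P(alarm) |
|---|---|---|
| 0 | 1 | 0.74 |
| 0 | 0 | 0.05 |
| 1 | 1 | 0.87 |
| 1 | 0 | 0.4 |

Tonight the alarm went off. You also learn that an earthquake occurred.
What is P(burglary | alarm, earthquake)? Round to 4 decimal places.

Sum P(alarm|·) weighted by the priors over both values of burglary:
  P(alarm | earthquake) = 0.74×0.76 + 0.87×0.24
        = 0.562400 + 0.208800 = 0.771200
Configurations with burglary contribute 0.208800, so
  P(burglary | alarm, earthquake) = 0.208800 / 0.771200 ≈ 0.2707

P(burglary | alarm, earthquake) ≈ 0.2707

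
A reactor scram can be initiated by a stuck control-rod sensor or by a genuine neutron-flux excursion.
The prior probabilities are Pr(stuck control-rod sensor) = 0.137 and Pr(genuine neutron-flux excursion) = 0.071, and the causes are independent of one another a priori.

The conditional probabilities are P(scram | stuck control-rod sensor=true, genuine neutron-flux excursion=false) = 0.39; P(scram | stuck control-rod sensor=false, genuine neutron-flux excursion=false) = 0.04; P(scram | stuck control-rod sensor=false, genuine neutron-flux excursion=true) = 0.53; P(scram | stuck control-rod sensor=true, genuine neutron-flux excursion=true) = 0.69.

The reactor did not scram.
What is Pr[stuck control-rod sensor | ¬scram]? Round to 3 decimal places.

Pr[stuck control-rod sensor | ¬scram] ≈ 0.092

Sum P(¬scram|·) weighted by the priors over the 4 (stuck control-rod sensor, genuine neutron-flux excursion) configurations:
  P(¬scram) = 0.96×0.863×0.929 + 0.47×0.863×0.071 + 0.61×0.137×0.929 + 0.31×0.137×0.071
        = 0.769658 + 0.028798 + 0.077637 + 0.003015 = 0.879108
The terms with stuck control-rod sensor present sum to 0.080652, so
  P(stuck control-rod sensor | ¬scram) = 0.080652 / 0.879108 ≈ 0.092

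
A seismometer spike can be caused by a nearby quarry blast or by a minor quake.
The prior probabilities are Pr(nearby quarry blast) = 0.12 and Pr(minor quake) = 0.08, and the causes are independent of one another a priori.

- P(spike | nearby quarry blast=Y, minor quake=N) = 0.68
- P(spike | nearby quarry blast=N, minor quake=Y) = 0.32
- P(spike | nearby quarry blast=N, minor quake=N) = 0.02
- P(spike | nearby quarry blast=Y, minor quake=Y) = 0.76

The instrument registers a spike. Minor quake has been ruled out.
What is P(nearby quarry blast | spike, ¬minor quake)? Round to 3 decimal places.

By total probability over both values of nearby quarry blast:
  P(spike | ¬minor quake) = 0.02·0.88 + 0.68·0.12
        = 0.017600 + 0.081600 = 0.099200
Configurations with nearby quarry blast contribute 0.081600, so
  P(nearby quarry blast | spike, ¬minor quake) = 0.081600 / 0.099200 ≈ 0.823

P(nearby quarry blast | spike, ¬minor quake) ≈ 0.823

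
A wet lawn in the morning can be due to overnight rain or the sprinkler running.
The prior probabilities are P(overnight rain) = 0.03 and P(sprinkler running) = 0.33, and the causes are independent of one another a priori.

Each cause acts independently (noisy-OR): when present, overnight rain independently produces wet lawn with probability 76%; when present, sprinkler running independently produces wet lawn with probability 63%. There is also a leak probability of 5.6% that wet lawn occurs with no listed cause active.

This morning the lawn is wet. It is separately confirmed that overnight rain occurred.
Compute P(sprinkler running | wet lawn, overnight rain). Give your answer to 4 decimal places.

Under noisy-OR, P(wet lawn | causes) = 1 − (1−0.056)·∏(1−qᵢ) over the active causes.
Sum P(wet lawn|·) weighted by the priors over both values of sprinkler running:
  P(wet lawn | overnight rain) = 0.77344·0.67 + 0.916173·0.33
        = 0.518205 + 0.302337 = 0.820542
The terms with sprinkler running present sum to 0.302337, so
  P(sprinkler running | wet lawn, overnight rain) = 0.302337 / 0.820542 ≈ 0.3685

P(sprinkler running | wet lawn, overnight rain) ≈ 0.3685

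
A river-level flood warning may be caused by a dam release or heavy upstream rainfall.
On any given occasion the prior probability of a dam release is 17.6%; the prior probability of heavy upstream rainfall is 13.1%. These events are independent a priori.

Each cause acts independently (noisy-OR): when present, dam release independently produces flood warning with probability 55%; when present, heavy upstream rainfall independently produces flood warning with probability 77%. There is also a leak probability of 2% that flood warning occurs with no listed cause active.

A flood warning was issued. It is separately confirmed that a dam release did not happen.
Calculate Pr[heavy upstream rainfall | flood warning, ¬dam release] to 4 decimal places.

Under noisy-OR, P(flood warning | causes) = 1 − (1−0.02)·∏(1−qᵢ) over the active causes.
For the numerator, keep only heavy upstream rainfall=true terms: 0.7746×0.131 = 0.101473
The normalizing constant is 0.02×0.869 + 0.7746×0.131 = 0.118853
Posterior = 0.101473 / 0.118853 ≈ 0.8538

Pr[heavy upstream rainfall | flood warning, ¬dam release] ≈ 0.8538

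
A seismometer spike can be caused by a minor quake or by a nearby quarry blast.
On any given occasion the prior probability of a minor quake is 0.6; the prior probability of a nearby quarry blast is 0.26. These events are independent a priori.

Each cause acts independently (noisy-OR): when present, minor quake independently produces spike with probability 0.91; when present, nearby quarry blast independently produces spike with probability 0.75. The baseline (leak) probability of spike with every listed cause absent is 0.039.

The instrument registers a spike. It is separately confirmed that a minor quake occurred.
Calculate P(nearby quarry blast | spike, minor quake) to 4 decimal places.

P(nearby quarry blast | spike, minor quake) ≈ 0.2734

Under noisy-OR, P(spike | causes) = 1 − (1−0.039)·∏(1−qᵢ) over the active causes.
Enumerate both values of nearby quarry blast and weight by the priors:
  P(spike | minor quake) = 0.91351×0.74 + 0.978378×0.26
        = 0.675997 + 0.254378 = 0.930375
The terms with nearby quarry blast present sum to 0.254378, so
  P(nearby quarry blast | spike, minor quake) = 0.254378 / 0.930375 ≈ 0.2734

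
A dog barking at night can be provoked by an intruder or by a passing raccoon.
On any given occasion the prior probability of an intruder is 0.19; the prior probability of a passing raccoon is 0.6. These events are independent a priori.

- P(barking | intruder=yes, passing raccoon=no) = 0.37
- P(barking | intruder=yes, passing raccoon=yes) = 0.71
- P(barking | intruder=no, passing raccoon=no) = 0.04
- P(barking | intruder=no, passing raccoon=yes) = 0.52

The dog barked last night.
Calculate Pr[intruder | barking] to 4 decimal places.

Weight on intruder=true, given the evidence: 0.028120 + 0.080940 = 0.109060
Denominator P(barking): 0.04·0.81·0.4 + 0.52·0.81·0.6 + 0.37·0.19·0.4 + 0.71·0.19·0.6 = 0.374740
P(intruder | barking) = 0.109060/0.374740 ≈ 0.2910

Pr[intruder | barking] ≈ 0.2910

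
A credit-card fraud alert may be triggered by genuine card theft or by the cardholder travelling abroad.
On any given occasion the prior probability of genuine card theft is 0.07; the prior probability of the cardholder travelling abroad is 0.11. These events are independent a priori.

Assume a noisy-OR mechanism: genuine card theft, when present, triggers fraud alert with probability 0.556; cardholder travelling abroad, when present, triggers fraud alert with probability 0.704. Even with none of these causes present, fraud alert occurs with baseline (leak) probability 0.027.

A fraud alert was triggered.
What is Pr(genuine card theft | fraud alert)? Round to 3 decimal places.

Under noisy-OR, P(fraud alert | causes) = 1 − (1−0.027)·∏(1−qᵢ) over the active causes.
P(fraud alert) = 0.027×0.93×0.89 + 0.711992×0.93×0.11 + 0.567988×0.07×0.89 + 0.872124×0.07×0.11 = 0.022348 + 0.072837 + 0.035386 + 0.006715 = 0.137286
Restricting to configurations with genuine card theft present: 0.035386 + 0.006715 = 0.042101.
Hence the posterior is 0.042101/0.137286 ≈ 0.307.

Pr(genuine card theft | fraud alert) ≈ 0.307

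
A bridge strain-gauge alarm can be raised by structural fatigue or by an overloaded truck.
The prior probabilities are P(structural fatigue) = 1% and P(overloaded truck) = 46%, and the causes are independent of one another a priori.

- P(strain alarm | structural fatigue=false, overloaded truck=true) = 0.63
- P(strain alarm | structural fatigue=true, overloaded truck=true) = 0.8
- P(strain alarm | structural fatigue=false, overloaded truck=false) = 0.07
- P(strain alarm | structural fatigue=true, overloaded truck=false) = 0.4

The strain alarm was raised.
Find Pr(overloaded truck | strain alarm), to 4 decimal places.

Pr(overloaded truck | strain alarm) ≈ 0.8801

Numerator (weight on configurations with overloaded truck): 0.286902 + 0.003680 = 0.290582
The normalizing constant is 0.07·0.99·0.54 + 0.63·0.99·0.46 + 0.4·0.01·0.54 + 0.8·0.01·0.46 = 0.330164
Posterior = 0.290582 / 0.330164 ≈ 0.8801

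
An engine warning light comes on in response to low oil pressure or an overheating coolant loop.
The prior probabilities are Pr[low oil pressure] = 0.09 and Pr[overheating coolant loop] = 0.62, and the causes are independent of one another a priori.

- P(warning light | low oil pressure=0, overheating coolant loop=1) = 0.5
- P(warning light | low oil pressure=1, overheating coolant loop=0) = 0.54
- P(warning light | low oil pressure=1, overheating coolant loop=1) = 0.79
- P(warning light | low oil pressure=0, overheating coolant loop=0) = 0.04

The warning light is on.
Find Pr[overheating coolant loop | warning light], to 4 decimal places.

Pr[overheating coolant loop | warning light] ≈ 0.9099

Numerator (weight on configurations with overheating coolant loop): 0.282100 + 0.044082 = 0.326182
Denominator P(warning light): 0.04·0.91·0.38 + 0.5·0.91·0.62 + 0.54·0.09·0.38 + 0.79·0.09·0.62 = 0.358482
Posterior = 0.326182 / 0.358482 ≈ 0.9099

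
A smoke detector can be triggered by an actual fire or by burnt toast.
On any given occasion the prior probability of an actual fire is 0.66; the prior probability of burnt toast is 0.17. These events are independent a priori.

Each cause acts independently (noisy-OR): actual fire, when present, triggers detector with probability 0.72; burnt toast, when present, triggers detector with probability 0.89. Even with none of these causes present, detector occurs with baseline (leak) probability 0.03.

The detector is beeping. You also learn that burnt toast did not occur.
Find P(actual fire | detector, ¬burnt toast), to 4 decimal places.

Under noisy-OR, P(detector | causes) = 1 − (1−0.03)·∏(1−qᵢ) over the active causes.
P(detector | ¬burnt toast) = 0.03×0.34 + 0.7284×0.66 = 0.010200 + 0.480744 = 0.490944
The actual fire-present share is 0.7284×0.66 = 0.480744.
Hence the posterior is 0.480744/0.490944 ≈ 0.9792.

P(actual fire | detector, ¬burnt toast) ≈ 0.9792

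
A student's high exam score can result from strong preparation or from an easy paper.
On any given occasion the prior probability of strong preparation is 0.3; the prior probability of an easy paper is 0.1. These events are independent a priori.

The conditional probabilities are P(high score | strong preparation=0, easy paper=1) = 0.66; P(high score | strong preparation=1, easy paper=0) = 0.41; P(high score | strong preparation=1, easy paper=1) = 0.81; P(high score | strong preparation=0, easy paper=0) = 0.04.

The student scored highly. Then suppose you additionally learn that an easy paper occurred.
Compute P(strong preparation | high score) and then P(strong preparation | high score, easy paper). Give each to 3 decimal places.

Sum P(high score|·) weighted by the priors over the 4 (strong preparation, easy paper) configurations:
  P(high score) = 0.04×0.7×0.9 + 0.66×0.7×0.1 + 0.41×0.3×0.9 + 0.81×0.3×0.1
        = 0.025200 + 0.046200 + 0.110700 + 0.024300 = 0.206400
Keeping only the strong preparation-present terms gives 0.135000, so
  P(strong preparation | high score) = 0.135000 / 0.206400 ≈ 0.654

Now also conditioning on easy paper=true:
Numerator (weight on configurations with strong preparation): 0.81·0.3 = 0.243000
The normalizing constant is 0.66·0.7 + 0.81·0.3 = 0.705000
P(strong preparation | high score, easy paper) = 0.243000/0.705000 ≈ 0.345
This is intercausal reasoning (explaining away): once easy paper accounts for the high score, strong preparation becomes less likely.

P(strong preparation | high score) ≈ 0.654; P(strong preparation | high score, easy paper) ≈ 0.345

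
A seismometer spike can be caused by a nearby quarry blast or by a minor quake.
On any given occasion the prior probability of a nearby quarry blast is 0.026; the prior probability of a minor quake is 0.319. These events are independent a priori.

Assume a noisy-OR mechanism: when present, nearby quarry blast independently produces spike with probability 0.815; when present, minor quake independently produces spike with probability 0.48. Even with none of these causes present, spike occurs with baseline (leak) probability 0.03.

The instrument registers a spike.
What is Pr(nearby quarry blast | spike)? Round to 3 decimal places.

Under noisy-OR, P(spike | causes) = 1 − (1−0.03)·∏(1−qᵢ) over the active causes.
P(spike) = 0.03*0.974*0.681 + 0.4956*0.974*0.319 + 0.82055*0.026*0.681 + 0.906686*0.026*0.319 = 0.019899 + 0.153986 + 0.014529 + 0.007520 = 0.195934
Of this, 0.022049 comes from 0.014529 + 0.007520 (the nearby quarry blast=true cases).
P(nearby quarry blast | spike) = 0.022049 / 0.195934 ≈ 0.113

Pr(nearby quarry blast | spike) ≈ 0.113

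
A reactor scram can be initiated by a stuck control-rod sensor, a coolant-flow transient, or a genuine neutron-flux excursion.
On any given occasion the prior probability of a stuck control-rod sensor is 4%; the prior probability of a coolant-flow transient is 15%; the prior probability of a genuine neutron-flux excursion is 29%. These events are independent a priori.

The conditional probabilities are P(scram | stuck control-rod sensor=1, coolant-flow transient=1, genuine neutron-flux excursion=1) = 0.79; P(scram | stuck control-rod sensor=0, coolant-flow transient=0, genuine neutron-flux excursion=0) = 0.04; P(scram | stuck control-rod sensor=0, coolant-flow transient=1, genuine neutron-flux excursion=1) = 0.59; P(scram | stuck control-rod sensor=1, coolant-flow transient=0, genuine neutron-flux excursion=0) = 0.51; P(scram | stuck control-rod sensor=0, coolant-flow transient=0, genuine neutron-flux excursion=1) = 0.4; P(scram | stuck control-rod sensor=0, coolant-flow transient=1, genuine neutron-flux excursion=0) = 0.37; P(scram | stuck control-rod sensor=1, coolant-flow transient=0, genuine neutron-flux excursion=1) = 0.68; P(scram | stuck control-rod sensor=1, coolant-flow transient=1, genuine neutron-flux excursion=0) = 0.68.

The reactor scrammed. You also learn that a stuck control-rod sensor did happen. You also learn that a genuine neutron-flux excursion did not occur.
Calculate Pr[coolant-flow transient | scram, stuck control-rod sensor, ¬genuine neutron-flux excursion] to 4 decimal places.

Pr[coolant-flow transient | scram, stuck control-rod sensor, ¬genuine neutron-flux excursion] ≈ 0.1905

By total probability over both values of coolant-flow transient:
  P(scram | stuck control-rod sensor, ¬genuine neutron-flux excursion) = 0.51×0.85 + 0.68×0.15
        = 0.433500 + 0.102000 = 0.535500
Keeping only the coolant-flow transient-present terms gives 0.102000, so
  P(coolant-flow transient | scram, stuck control-rod sensor, ¬genuine neutron-flux excursion) = 0.102000 / 0.535500 ≈ 0.1905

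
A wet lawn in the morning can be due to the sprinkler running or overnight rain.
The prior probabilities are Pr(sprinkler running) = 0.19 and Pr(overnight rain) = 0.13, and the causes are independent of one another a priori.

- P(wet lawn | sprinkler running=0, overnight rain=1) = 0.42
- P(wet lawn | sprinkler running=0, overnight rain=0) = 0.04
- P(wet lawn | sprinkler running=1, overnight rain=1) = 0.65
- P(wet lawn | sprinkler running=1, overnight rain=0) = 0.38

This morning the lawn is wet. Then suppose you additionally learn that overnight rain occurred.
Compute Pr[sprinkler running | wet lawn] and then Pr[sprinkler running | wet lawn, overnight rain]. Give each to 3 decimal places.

Pr[sprinkler running | wet lawn] ≈ 0.521; Pr[sprinkler running | wet lawn, overnight rain] ≈ 0.266

By total probability over the 4 (sprinkler running, overnight rain) configurations:
  P(wet lawn) = 0.04×0.81×0.87 + 0.42×0.81×0.13 + 0.38×0.19×0.87 + 0.65×0.19×0.13
        = 0.028188 + 0.044226 + 0.062814 + 0.016055 = 0.151283
The terms with sprinkler running present sum to 0.078869, so
  P(sprinkler running | wet lawn) = 0.078869 / 0.151283 ≈ 0.521

With the extra evidence:
By total probability over both values of sprinkler running:
  P(wet lawn | overnight rain) = 0.42×0.81 + 0.65×0.19
        = 0.340200 + 0.123500 = 0.463700
Keeping only the sprinkler running-present terms gives 0.123500, so
  P(sprinkler running | wet lawn, overnight rain) = 0.123500 / 0.463700 ≈ 0.266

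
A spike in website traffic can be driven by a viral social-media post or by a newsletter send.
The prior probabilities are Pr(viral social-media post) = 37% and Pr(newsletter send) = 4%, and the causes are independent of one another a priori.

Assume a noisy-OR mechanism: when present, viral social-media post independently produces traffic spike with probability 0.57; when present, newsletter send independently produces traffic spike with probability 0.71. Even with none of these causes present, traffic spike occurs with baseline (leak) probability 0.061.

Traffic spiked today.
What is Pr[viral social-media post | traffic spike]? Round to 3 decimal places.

Under noisy-OR, P(traffic spike | causes) = 1 − (1−0.061)·∏(1−qᵢ) over the active causes.
P(traffic spike) = 0.061×0.63×0.96 + 0.72769×0.63×0.04 + 0.59623×0.37×0.96 + 0.882907×0.37×0.04 = 0.036893 + 0.018338 + 0.211781 + 0.013067 = 0.280079
The viral social-media post-present share is 0.211781 + 0.013067 = 0.224848.
Hence the posterior is 0.224848/0.280079 ≈ 0.803.

Pr[viral social-media post | traffic spike] ≈ 0.803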